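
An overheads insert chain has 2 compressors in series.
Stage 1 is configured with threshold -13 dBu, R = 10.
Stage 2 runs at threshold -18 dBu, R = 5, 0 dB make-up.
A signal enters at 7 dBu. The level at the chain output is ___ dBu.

Stage 1: 20 dB above -13 dBu, reduced 10:1 to 2 dB above → -11 dBu.
Stage 2: -11 dBu is 7 dB over -18 dBu; at 5:1 that becomes 1.4 dB over, giving -16.6 dBu.

-16.6 dBu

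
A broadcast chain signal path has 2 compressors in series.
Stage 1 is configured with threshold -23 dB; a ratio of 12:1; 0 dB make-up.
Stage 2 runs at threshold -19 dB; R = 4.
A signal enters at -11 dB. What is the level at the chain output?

Stage 1: overshoot 12 dB → 12/12 = 1 dB → -22 dB.
Stage 2: -22 dB is at or below the -19 dB threshold — no compression; output -22 dB.

-22 dB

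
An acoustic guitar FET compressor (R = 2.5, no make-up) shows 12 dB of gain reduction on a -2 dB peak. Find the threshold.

-22 dB

Let T be the threshold. Output overshoot = (input overshoot)/R, so -14 − T = (-2 − T)/2.5.
2.5·(-14 − T) = -2 − T → 1.5·T = -35 − (-2) = -33.
T = -33/1.5 = -22 dB.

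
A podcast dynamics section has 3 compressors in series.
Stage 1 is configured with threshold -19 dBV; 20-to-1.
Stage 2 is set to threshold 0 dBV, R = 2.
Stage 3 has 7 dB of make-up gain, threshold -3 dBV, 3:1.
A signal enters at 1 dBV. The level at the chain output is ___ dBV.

-11 dBV

Stage 1: 1 dBV is 20 dB over -19 dBV; at 20:1 that becomes 1 dB over, giving -18 dBV.
Stage 2: -18 dBV ≤ 0 dBV, so stage 2 doesn't engage; output -18 dBV.
Stage 3: -18 dBV ≤ -3 dBV, so stage 3 doesn't engage; make-up brings it to -11 dBV.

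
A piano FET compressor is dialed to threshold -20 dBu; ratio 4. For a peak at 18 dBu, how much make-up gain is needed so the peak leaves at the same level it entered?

The peak compresses to -20 + 38/4 = -10.5 dBu.
To reach 18 dBu requires 18 − (-10.5) = 28.5 dB of make-up.

28.5 dB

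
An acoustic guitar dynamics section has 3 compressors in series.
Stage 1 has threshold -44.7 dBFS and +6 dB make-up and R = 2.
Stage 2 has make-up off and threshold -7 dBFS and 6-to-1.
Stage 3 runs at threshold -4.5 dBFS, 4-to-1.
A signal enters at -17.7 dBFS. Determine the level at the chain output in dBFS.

Stage 1: 27 dB above -44.7 dBFS, reduced 2:1 to 13.5 dB above → -31.2 dBFS; +6 dB make-up → -25.2 dBFS.
Stage 2: below threshold (-25.2 ≤ -7); passes unchanged; output -25.2 dBFS.
Stage 3: -25.2 dBFS ≤ -4.5 dBFS, so stage 3 doesn't engage; output -25.2 dBFS.

-25.2 dBFS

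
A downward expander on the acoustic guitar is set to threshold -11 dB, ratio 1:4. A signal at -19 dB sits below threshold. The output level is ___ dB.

-43 dB

Below threshold, a 1:4 expander applies gain = (4−1)×(T − x) of attenuation.
(4−1) × 8 = 24 dB, so output = -19 − 24 = -43 dB.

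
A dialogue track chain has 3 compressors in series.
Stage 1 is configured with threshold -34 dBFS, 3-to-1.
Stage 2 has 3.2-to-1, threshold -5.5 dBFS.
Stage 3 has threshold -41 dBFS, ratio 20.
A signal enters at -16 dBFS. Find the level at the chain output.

Stage 1: 18 dB above -34 dBFS, reduced 3:1 to 6 dB above → -28 dBFS.
Stage 2: -28 dBFS ≤ -5.5 dBFS, so stage 2 doesn't engage; output -28 dBFS.
Stage 3: overshoot 13 dB → 13/20 = 0.65 dB → -40.35 dBFS.

-40.35 dBFS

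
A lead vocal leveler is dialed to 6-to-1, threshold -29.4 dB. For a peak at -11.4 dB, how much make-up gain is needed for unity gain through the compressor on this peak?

Without make-up, output = threshold + overshoot/6 = -29.4 + 3 = -26.4 dB.
Gap to target: 15 dB.

15 dB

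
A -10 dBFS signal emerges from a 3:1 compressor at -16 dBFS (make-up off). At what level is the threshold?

-19 dBFS

Let T be the threshold. Output overshoot = (input overshoot)/R, so -16 − T = (-10 − T)/3.
3·(-16 − T) = -10 − T → 2·T = -48 − (-10) = -38.
T = -38/2 = -19 dBFS.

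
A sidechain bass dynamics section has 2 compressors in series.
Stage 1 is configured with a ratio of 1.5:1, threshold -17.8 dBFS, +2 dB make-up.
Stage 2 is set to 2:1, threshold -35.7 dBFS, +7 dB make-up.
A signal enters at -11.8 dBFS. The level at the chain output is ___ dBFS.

-16.75 dBFS

Stage 1: -11.8 dBFS is 6 dB over -17.8 dBFS; at 1.5:1 that becomes 4 dB over, giving -13.8 dBFS; +2 dB make-up → -11.8 dBFS.
Stage 2: -11.8 dBFS is 23.9 dB over -35.7 dBFS; at 2:1 that becomes 11.95 dB over, giving -23.75 dBFS; +7 dB make-up → -16.75 dBFS.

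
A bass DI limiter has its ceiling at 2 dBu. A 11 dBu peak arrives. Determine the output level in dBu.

2 dBu

At ∞:1, everything above 2 dBu is held at the ceiling.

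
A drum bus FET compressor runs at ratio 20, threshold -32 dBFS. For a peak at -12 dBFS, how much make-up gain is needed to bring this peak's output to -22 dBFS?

Without make-up, output = threshold + overshoot/20 = -32 + 1 = -31 dBFS.
Gap to target: 9 dB.

9 dB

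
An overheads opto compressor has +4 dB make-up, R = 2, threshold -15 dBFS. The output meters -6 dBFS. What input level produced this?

-5 dBFS

Before make-up, the level was -6 − 4 = -10 dBFS.
That's 5 dB above the -15 dBFS threshold.
Input overshoot = R × output overshoot = 10 dB → input = -15 + 10 = -5 dBFS.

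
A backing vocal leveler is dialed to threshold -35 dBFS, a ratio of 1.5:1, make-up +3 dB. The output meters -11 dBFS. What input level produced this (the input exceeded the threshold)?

Before make-up, the level was -11 − 3 = -14 dBFS.
That's 21 dB above the -35 dBFS threshold.
Undo the ratio: input overshoot = 21 × 1.5 = 31.5 dB, giving input = -3.5 dBFS.

-3.5 dBFS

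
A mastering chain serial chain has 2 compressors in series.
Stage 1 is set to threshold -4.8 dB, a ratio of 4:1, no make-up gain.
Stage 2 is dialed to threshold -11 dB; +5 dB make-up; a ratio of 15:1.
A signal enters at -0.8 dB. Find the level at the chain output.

-5.52 dB

Stage 1: 4 dB above -4.8 dB, reduced 4:1 to 1 dB above → -3.8 dB.
Stage 2: 7.2 dB above -11 dB, reduced 15:1 to 0.48 dB above → -10.52 dB; +5 dB make-up → -5.52 dB.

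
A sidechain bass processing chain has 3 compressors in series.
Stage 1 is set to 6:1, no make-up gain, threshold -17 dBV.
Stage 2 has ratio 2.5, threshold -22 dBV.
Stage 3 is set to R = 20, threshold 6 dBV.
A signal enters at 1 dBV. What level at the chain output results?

-18.8 dBV

Stage 1: overshoot 18 dB → 18/6 = 3 dB → -14 dBV.
Stage 2: -14 dBV is 8 dB over -22 dBV; at 2.5:1 that becomes 3.2 dB over, giving -18.8 dBV.
Stage 3: -18.8 dBV is at or below the 6 dBV threshold — no compression; output -18.8 dBV.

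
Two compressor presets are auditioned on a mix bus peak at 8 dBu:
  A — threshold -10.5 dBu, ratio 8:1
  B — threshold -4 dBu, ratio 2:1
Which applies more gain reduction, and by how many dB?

A: 18.5 dB over, compressed to 2.3125 dB over, so 16.1875 dB of GR.
B: 12 dB over, compressed to 6 dB over, so 6 dB of GR.
A applies 10.1875 dB more gain reduction.

A, by 10.1875 dB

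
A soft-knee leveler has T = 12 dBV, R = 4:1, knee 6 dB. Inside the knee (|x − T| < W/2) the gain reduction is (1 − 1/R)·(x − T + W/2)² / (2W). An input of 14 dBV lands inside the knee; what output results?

12.4375 dBV

x − T + W/2 = 14 − 12 + 3 = 5.
GR = (1 − 1/4) × 5² / 12 = 0.75 × 25 / 12 = 1.5625 dB.
Output = 14 − 1.5625 = 12.4375 dBV.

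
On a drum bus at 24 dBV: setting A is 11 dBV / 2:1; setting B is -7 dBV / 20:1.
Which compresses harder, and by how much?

B, by 22.95 dB

A: 13 dB over, compressed to 6.5 dB over, so 6.5 dB of GR.
B: 31 dB over, compressed to 1.55 dB over, so 29.45 dB of GR.
Difference: 22.95 dB in favour of B.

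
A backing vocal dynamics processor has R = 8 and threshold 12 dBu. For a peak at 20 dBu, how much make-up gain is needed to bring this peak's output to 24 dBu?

11 dB

Without make-up, output = threshold + overshoot/8 = 12 + 1 = 13 dBu.
Gap to target: 11 dB.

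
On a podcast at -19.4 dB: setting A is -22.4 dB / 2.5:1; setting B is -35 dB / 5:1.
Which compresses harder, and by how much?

A: overshoot 3 dB → output overshoot 1.2 dB → GR 1.8 dB.
B: overshoot 15.6 dB → output overshoot 3.12 dB → GR 12.48 dB.
B reduces 10.68 dB more.

B, by 10.68 dB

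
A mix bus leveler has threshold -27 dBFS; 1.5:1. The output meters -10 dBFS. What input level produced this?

That's 17 dB above the -27 dBFS threshold.
Undo the ratio: input overshoot = 17 × 1.5 = 25.5 dB, giving input = -1.5 dBFS.

-1.5 dBFS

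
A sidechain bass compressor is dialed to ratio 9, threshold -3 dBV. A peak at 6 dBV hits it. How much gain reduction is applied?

Overshoot = 6 − (-3) = 9 dB.
A 9:1 ratio leaves 1 dB of that excess.
Gain reduction = 9 − 1 = 8 dB.

8 dB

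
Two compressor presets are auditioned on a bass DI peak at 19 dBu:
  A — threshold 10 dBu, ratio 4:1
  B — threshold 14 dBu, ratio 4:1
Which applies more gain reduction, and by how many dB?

A: overshoot 9 dB → output overshoot 2.25 dB → GR 6.75 dB.
B: overshoot 5 dB → output overshoot 1.25 dB → GR 3.75 dB.
A reduces 3 dB more.

A, by 3 dB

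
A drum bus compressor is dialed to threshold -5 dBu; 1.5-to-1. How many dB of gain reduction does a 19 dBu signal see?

19 dBu exceeds the threshold by 24 dB.
A 1.5:1 ratio leaves 16 dB of that excess.
So the signal is attenuated by 24 − 16 = 8 dB.

8 dB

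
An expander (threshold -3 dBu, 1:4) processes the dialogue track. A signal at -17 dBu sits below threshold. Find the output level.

-59 dBu

Below threshold, a 1:4 expander applies gain = (4−1)×(T − x) of attenuation.
(4−1) × 14 = 42 dB, so output = -17 − 42 = -59 dBu.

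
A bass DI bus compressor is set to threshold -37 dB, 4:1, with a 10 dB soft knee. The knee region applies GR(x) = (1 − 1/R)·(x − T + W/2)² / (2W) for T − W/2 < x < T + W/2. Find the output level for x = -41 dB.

x − T + W/2 = -41 − (-37) + 5 = 1.
GR = (1 − 1/4) × 1² / 20 = 0.75 × 1 / 20 = 0.0375 dB.
Output = -41 − 0.0375 = -41.0375 dB.

-41.0375 dB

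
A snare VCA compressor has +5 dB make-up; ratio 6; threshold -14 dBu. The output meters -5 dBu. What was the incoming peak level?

Remove make-up: -5 − 5 = -10 dBu.
That's 4 dB above the -14 dBu threshold.
Undo the ratio: input overshoot = 4 × 6 = 24 dB, giving input = 10 dBu.

10 dBu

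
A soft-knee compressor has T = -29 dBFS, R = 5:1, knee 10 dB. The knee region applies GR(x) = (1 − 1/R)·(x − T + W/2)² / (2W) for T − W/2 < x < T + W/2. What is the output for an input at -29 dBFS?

x − T + W/2 = -29 − (-29) + 5 = 5.
GR = (1 − 1/5) × 5² / 20 = 0.8 × 25 / 20 = 1 dB.
Output = -29 − 1 = -30 dBFS.

-30 dBFS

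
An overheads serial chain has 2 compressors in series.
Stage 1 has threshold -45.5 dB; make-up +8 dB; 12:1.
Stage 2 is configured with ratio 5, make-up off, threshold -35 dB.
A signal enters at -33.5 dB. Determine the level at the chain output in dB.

Stage 1: -33.5 dB is 12 dB over -45.5 dB; at 12:1 that becomes 1 dB over, giving -44.5 dB; +8 dB make-up → -36.5 dB.
Stage 2: -36.5 dB ≤ -35 dB, so stage 2 doesn't engage; output -36.5 dB.

-36.5 dB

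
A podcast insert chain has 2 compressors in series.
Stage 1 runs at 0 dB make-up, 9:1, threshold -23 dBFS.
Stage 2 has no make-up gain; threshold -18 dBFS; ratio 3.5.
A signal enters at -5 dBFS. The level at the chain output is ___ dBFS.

Stage 1: -5 dBFS is 18 dB over -23 dBFS; at 9:1 that becomes 2 dB over, giving -21 dBFS.
Stage 2: below threshold (-21 ≤ -18); passes unchanged; output -21 dBFS.

-21 dBFS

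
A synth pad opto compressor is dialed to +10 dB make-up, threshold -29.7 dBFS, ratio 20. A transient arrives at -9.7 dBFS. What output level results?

-18.7 dBFS

The input is 20 dB above the -29.7 dBFS threshold.
At 20:1 the overshoot is divided by 20, leaving 1 dB above threshold.
So the level is -29.7 + 1 = -28.7 dBFS; make-up adds 10 dB, giving -18.7 dBFS.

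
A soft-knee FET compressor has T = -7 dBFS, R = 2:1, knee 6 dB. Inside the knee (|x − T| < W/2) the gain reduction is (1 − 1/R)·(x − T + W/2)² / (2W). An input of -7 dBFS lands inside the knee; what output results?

-7.375 dBFS

x − T + W/2 = -7 − (-7) + 3 = 3.
GR = (1 − 1/2) × 3² / 12 = 0.5 × 9 / 12 = 0.375 dB.
Output = -7 − 0.375 = -7.375 dBFS.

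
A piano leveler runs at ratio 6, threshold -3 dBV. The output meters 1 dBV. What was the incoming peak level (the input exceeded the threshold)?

That's 4 dB above the -3 dBV threshold.
Input overshoot = R × output overshoot = 24 dB → input = -3 + 24 = 21 dBV.

21 dBV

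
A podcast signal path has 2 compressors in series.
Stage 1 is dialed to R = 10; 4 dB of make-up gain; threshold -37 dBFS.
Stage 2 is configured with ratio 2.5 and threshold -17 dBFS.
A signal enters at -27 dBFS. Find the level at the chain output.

Stage 1: 10 dB above -37 dBFS, reduced 10:1 to 1 dB above → -36 dBFS; +4 dB make-up → -32 dBFS.
Stage 2: below threshold (-32 ≤ -17); passes unchanged; output -32 dBFS.

-32 dBFS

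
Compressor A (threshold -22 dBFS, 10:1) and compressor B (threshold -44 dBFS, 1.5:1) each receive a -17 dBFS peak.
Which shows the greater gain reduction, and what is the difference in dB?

A: overshoot 5 dB → output overshoot 0.5 dB → GR 4.5 dB.
B: overshoot 27 dB → output overshoot 18 dB → GR 9 dB.
B applies 4.5 dB more gain reduction.

B, by 4.5 dB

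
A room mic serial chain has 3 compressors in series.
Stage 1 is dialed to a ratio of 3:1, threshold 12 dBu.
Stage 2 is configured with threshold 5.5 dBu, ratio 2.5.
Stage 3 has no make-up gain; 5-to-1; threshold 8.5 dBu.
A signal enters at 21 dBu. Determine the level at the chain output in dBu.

Stage 1: 9 dB above 12 dBu, reduced 3:1 to 3 dB above → 15 dBu.
Stage 2: overshoot 9.5 dB → 9.5/2.5 = 3.8 dB → 9.3 dBu.
Stage 3: overshoot 0.8 dB → 0.8/5 = 0.16 dB → 8.66 dBu.

8.66 dBu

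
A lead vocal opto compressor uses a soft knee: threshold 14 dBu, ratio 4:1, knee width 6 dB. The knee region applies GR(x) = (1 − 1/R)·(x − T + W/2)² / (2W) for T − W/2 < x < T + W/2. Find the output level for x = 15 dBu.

14 dBu

x − T + W/2 = 15 − 14 + 3 = 4.
GR = (1 − 1/4) × 4² / 12 = 0.75 × 16 / 12 = 1 dB.
Output = 15 − 1 = 14 dBu.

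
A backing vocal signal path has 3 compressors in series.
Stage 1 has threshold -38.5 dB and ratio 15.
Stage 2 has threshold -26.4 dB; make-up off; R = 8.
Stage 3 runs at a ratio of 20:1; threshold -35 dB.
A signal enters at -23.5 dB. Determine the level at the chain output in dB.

Stage 1: -23.5 dB is 15 dB over -38.5 dB; at 15:1 that becomes 1 dB over, giving -37.5 dB.
Stage 2: -37.5 dB ≤ -26.4 dB, so stage 2 doesn't engage; output -37.5 dB.
Stage 3: -37.5 dB ≤ -35 dB, so stage 3 doesn't engage; output -37.5 dB.

-37.5 dB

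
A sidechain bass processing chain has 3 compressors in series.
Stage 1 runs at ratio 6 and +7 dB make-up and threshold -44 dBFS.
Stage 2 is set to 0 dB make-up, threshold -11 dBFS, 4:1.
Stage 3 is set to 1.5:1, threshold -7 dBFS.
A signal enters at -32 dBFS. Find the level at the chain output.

-35 dBFS

Stage 1: -32 dBFS is 12 dB over -44 dBFS; at 6:1 that becomes 2 dB over, giving -42 dBFS; +7 dB make-up → -35 dBFS.
Stage 2: -35 dBFS ≤ -11 dBFS, so stage 2 doesn't engage; output -35 dBFS.
Stage 3: -35 dBFS ≤ -7 dBFS, so stage 3 doesn't engage; output -35 dBFS.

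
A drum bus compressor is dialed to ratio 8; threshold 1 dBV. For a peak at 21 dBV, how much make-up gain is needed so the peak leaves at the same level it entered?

Overshoot 20 dB → 20/8 = 2.5 dB after compression, so the compressed level is 1 + 2.5 = 3.5 dBV.
Make-up = target − compressed = 21 − 3.5 = 17.5 dB.

17.5 dB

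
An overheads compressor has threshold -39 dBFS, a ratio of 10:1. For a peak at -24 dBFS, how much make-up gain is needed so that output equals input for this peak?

13.5 dB

The peak compresses to -39 + 15/10 = -37.5 dBFS.
To reach -24 dBFS requires -24 − (-37.5) = 13.5 dB of make-up.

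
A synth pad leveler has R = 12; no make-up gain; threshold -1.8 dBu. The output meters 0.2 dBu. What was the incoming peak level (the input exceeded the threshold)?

22.2 dBu

That's 2 dB above the -1.8 dBu threshold.
Input overshoot = R × output overshoot = 24 dB → input = -1.8 + 24 = 22.2 dBu.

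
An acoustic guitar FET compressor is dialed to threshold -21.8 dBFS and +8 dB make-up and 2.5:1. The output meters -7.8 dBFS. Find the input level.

-6.8 dBFS

Remove make-up: -7.8 − 8 = -15.8 dBFS.
That's 6 dB above the -21.8 dBFS threshold.
Input overshoot = R × output overshoot = 15 dB → input = -21.8 + 15 = -6.8 dBFS.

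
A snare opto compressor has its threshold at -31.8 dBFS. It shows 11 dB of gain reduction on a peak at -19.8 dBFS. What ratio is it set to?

12:1

Input overshoot = -19.8 − (-31.8) = 12 dB.
Output overshoot = 12 − 11 = 1 dB.
Ratio = input overshoot / output overshoot = 12 / 1 = 12.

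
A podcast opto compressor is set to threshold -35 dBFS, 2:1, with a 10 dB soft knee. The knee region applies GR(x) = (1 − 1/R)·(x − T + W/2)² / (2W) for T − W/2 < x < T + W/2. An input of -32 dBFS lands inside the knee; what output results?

x − T + W/2 = -32 − (-35) + 5 = 8.
GR = (1 − 1/2) × 8² / 20 = 0.5 × 64 / 20 = 1.6 dB.
Output = -32 − 1.6 = -33.6 dBFS.

-33.6 dBFS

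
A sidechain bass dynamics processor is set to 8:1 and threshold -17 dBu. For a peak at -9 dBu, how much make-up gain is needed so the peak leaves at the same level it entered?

The peak compresses to -17 + 8/8 = -16 dBu.
To reach -9 dBu requires -9 − (-16) = 7 dB of make-up.

7 dB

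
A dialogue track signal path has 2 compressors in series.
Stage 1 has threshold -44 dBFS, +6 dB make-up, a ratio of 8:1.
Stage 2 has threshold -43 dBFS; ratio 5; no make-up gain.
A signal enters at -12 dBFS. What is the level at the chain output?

Stage 1: 32 dB above -44 dBFS, reduced 8:1 to 4 dB above → -40 dBFS; +6 dB make-up → -34 dBFS.
Stage 2: overshoot 9 dB → 9/5 = 1.8 dB → -41.2 dBFS.

-41.2 dBFS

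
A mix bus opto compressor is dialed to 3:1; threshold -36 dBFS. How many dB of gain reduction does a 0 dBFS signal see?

24 dB

Overshoot = 0 − (-36) = 36 dB.
At 3:1, output sits 36/3 = 12 dB above threshold.
Gain reduction = 36 − 12 = 24 dB.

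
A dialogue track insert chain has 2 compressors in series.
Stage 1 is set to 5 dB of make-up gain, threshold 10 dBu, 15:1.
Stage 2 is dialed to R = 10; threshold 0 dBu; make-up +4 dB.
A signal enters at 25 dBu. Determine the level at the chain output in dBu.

Stage 1: 15 dB above 10 dBu, reduced 15:1 to 1 dB above → 11 dBu; +5 dB make-up → 16 dBu.
Stage 2: 16 dBu is 16 dB over 0 dBu; at 10:1 that becomes 1.6 dB over, giving 1.6 dBu; +4 dB make-up → 5.6 dBu.

5.6 dBu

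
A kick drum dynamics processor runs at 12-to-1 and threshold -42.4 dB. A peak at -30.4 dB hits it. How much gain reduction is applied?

11 dB

-30.4 dB exceeds the threshold by 12 dB.
After 12:1 compression the overshoot becomes 12/12 = 1 dB.
So the signal is attenuated by 12 − 1 = 11 dB.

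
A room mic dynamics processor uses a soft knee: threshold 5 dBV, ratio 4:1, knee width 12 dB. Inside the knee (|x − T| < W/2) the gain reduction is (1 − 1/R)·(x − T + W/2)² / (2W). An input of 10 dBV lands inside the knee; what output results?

x − T + W/2 = 10 − 5 + 6 = 11.
GR = (1 − 1/4) × 11² / 24 = 0.75 × 121 / 24 = 3.78125 dB.
Output = 10 − 3.78125 = 6.21875 dBV.

6.21875 dBV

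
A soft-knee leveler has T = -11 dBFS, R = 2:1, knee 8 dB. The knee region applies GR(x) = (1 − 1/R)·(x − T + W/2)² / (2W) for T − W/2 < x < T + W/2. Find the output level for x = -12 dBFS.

x − T + W/2 = -12 − (-11) + 4 = 3.
GR = (1 − 1/2) × 3² / 16 = 0.5 × 9 / 16 = 0.28125 dB.
Output = -12 − 0.28125 = -12.28125 dBFS.

-12.28125 dBFS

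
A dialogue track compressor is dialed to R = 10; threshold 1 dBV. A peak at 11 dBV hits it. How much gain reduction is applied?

9 dB

Overshoot = 11 − 1 = 10 dB.
At 10:1, output sits 10/10 = 1 dB above threshold.
Gain reduction = 10 − 1 = 9 dB.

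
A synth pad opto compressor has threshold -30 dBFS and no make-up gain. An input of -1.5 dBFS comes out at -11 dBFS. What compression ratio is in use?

Input overshoot = -1.5 − (-30) = 28.5 dB; output overshoot = -11 − (-30) = 19 dB.
Ratio = 28.5 / 19 = 1.5.

1.5:1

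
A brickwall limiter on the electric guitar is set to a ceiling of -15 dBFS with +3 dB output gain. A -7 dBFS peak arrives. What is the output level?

At ∞:1, everything above -15 dBFS is held at the ceiling.
Output gain then adds 3 dB: -15 + 3 = -12 dBFS.

-12 dBFS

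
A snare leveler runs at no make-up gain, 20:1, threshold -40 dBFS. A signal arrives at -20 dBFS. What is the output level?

-39 dBFS

The input is 20 dB above the -40 dBFS threshold.
The 20 dB excess becomes 1 dB after 20:1 reduction.
So the level is -40 + 1 = -39 dBFS.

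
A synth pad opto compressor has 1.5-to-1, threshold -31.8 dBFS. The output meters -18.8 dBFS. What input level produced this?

-12.3 dBFS

That's 13 dB above the -31.8 dBFS threshold.
Input overshoot = R × output overshoot = 19.5 dB → input = -31.8 + 19.5 = -12.3 dBFS.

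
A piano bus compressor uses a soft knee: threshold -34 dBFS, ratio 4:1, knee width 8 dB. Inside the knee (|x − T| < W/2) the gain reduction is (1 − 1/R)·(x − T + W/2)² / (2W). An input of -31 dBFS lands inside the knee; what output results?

-33.296875 dBFS

x − T + W/2 = -31 − (-34) + 4 = 7.
GR = (1 − 1/4) × 7² / 16 = 0.75 × 49 / 16 = 2.296875 dB.
Output = -31 − 2.296875 = -33.296875 dBFS.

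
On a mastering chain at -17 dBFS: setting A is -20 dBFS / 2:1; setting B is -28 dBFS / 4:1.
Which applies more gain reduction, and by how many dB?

A: GR = 3 − 3/2 = 1.5 dB.
B: GR = 11 − 11/4 = 8.25 dB.
B applies 6.75 dB more gain reduction.

B, by 6.75 dB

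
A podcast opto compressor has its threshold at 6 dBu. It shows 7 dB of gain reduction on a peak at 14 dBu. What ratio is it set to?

Input overshoot = 14 − 6 = 8 dB.
Output overshoot = 8 − 7 = 1 dB.
Ratio = input overshoot / output overshoot = 8 / 1 = 8.

8:1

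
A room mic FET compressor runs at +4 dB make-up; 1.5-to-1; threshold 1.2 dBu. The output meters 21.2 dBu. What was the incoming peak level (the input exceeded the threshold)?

25.2 dBu

Stripping the +4 dB make-up gives 17.2 dBu at the gain stage.
Post-compression overshoot = 17.2 − 1.2 = 16 dB.
Before 1.5:1 compression the overshoot was 16 × 1.5 = 24 dB, so input = 1.2 + 24 = 25.2 dBu.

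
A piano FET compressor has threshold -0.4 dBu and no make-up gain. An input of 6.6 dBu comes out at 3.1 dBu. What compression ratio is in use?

Input overshoot = 6.6 − (-0.4) = 7 dB; output overshoot = 3.1 − (-0.4) = 3.5 dB.
Ratio = 7 / 3.5 = 2.

2:1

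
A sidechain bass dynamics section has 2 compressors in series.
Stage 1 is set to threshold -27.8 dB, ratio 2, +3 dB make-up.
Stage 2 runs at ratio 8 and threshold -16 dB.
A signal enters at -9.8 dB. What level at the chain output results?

Stage 1: overshoot 18 dB → 18/2 = 9 dB → -18.8 dB; +3 dB make-up → -15.8 dB.
Stage 2: 0.2 dB above -16 dB, reduced 8:1 to 0.025 dB above → -15.975 dB.

-15.975 dB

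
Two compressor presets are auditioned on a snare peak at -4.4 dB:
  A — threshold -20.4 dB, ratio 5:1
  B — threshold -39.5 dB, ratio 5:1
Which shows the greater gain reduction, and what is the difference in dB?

B, by 15.28 dB

A: overshoot 16 dB → output overshoot 3.2 dB → GR 12.8 dB.
B: overshoot 35.1 dB → output overshoot 7.02 dB → GR 28.08 dB.
B applies 15.28 dB more gain reduction.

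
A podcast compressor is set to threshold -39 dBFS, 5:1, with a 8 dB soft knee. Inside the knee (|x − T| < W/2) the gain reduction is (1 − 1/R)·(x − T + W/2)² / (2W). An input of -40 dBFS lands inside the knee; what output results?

x − T + W/2 = -40 − (-39) + 4 = 3.
GR = (1 − 1/5) × 3² / 16 = 0.8 × 9 / 16 = 0.45 dB.
Output = -40 − 0.45 = -40.45 dBFS.

-40.45 dBFS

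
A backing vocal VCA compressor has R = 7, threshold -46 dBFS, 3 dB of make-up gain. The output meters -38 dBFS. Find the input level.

Stripping the +3 dB make-up gives -41 dBFS at the gain stage.
The compressed level sits -41 − (-46) = 5 dB over threshold.
Input overshoot = R × output overshoot = 35 dB → input = -46 + 35 = -11 dBFS.

-11 dBFS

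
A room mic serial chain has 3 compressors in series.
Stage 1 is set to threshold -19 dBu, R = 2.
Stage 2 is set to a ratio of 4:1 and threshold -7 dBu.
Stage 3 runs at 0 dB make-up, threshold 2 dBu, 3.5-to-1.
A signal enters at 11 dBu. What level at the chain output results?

Stage 1: overshoot 30 dB → 30/2 = 15 dB → -4 dBu.
Stage 2: overshoot 3 dB → 3/4 = 0.75 dB → -6.25 dBu.
Stage 3: -6.25 dBu is at or below the 2 dBu threshold — no compression; output -6.25 dBu.

-6.25 dBu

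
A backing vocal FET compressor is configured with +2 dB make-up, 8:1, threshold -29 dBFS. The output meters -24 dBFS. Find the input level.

Stripping the +2 dB make-up gives -26 dBFS at the gain stage.
The compressed level sits -26 − (-29) = 3 dB over threshold.
Before 8:1 compression the overshoot was 3 × 8 = 24 dB, so input = -29 + 24 = -5 dBFS.

-5 dBFS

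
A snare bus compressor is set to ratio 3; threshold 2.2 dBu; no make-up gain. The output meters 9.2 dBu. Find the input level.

23.2 dBu

The compressed level sits 9.2 − 2.2 = 7 dB over threshold.
Input overshoot = R × output overshoot = 21 dB → input = 2.2 + 21 = 23.2 dBu.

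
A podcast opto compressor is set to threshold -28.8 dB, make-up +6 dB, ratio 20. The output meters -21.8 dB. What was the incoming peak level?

Stripping the +6 dB make-up gives -27.8 dB at the gain stage.
That's 1 dB above the -28.8 dB threshold.
Input overshoot = R × output overshoot = 20 dB → input = -28.8 + 20 = -8.8 dB.

-8.8 dB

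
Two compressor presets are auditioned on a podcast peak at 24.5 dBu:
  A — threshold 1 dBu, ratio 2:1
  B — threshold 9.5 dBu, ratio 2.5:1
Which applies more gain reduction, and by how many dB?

A, by 2.75 dB

A: GR = 23.5 − 23.5/2 = 11.75 dB.
B: GR = 15 − 15/2.5 = 9 dB.
A applies 2.75 dB more gain reduction.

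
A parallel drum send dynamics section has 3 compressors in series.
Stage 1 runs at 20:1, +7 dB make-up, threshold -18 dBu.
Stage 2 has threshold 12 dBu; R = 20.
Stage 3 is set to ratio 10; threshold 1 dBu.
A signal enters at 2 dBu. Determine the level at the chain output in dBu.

-10 dBu

Stage 1: 20 dB above -18 dBu, reduced 20:1 to 1 dB above → -17 dBu; +7 dB make-up → -10 dBu.
Stage 2: -10 dBu is at or below the 12 dBu threshold — no compression; output -10 dBu.
Stage 3: -10 dBu ≤ 1 dBu, so stage 3 doesn't engage; output -10 dBu.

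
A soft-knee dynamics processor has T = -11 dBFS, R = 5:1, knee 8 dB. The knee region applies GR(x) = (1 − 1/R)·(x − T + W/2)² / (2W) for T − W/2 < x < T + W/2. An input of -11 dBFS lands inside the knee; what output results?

-11.8 dBFS

x − T + W/2 = -11 − (-11) + 4 = 4.
GR = (1 − 1/5) × 4² / 16 = 0.8 × 16 / 16 = 0.8 dB.
Output = -11 − 0.8 = -11.8 dBFS.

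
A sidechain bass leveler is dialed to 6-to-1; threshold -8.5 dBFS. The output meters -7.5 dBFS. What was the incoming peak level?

The compressed level sits -7.5 − (-8.5) = 1 dB over threshold.
Undo the ratio: input overshoot = 1 × 6 = 6 dB, giving input = -2.5 dBFS.

-2.5 dBFS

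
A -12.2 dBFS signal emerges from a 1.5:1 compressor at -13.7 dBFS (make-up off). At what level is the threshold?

Input is 4.5 dB above T (since output overshoot × R = input overshoot: (-13.7 − T)·1.5 = -12.2 − T gives T = -16.7 dBFS).
Check: -16.7 + (-12.2 − (-16.7))/1.5 = -16.7 + 3 = -13.7 dBFS. ✓

-16.7 dBFS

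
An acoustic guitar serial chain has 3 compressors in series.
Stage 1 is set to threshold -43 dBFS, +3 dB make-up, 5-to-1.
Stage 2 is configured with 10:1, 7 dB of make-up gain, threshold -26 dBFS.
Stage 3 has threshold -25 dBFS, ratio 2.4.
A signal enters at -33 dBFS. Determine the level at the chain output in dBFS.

Stage 1: -33 dBFS is 10 dB over -43 dBFS; at 5:1 that becomes 2 dB over, giving -41 dBFS; +3 dB make-up → -38 dBFS.
Stage 2: -38 dBFS ≤ -26 dBFS, so stage 2 doesn't engage; make-up brings it to -31 dBFS.
Stage 3: -31 dBFS ≤ -25 dBFS, so stage 3 doesn't engage; output -31 dBFS.

-31 dBFS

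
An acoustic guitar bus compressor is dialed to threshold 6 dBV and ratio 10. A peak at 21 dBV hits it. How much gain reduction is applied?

13.5 dB

The signal is 15 dB above threshold.
At 10:1, output sits 15/10 = 1.5 dB above threshold.
GR = overshoot in − overshoot out = 15 − 1.5 = 13.5 dB.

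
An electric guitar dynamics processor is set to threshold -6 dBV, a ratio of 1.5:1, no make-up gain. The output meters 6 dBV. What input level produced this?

12 dBV

The compressed level sits 6 − (-6) = 12 dB over threshold.
Undo the ratio: input overshoot = 12 × 1.5 = 18 dB, giving input = 12 dBV.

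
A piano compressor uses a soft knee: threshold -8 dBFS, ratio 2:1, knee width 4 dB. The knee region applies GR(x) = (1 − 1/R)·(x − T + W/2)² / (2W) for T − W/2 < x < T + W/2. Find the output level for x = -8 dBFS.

-8.25 dBFS

x − T + W/2 = -8 − (-8) + 2 = 2.
GR = (1 − 1/2) × 2² / 8 = 0.5 × 4 / 8 = 0.25 dB.
Output = -8 − 0.25 = -8.25 dBFS.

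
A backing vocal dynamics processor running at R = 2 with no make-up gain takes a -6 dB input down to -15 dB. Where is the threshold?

Gain reduction = -6 − (-15) = 9 dB; output overshoot = GR / (R − 1) = 9 / 1 = 9 dB.
Threshold = output − output overshoot = -15 − 9 = -24 dB.

-24 dB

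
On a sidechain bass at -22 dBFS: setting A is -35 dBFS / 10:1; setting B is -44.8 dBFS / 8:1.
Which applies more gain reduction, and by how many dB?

B, by 8.25 dB

A: 13 dB over, compressed to 1.3 dB over, so 11.7 dB of GR.
B: 22.8 dB over, compressed to 2.85 dB over, so 19.95 dB of GR.
B reduces 8.25 dB more.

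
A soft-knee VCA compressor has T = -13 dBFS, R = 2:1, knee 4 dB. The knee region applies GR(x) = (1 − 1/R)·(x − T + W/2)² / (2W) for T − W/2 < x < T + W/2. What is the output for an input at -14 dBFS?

x − T + W/2 = -14 − (-13) + 2 = 1.
GR = (1 − 1/2) × 1² / 8 = 0.5 × 1 / 8 = 0.0625 dB.
Output = -14 − 0.0625 = -14.0625 dBFS.

-14.0625 dBFS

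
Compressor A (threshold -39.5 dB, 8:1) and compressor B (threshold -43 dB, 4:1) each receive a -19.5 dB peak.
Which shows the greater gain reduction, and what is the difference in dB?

B, by 0.125 dB

A: 20 dB over, compressed to 2.5 dB over, so 17.5 dB of GR.
B: 23.5 dB over, compressed to 5.875 dB over, so 17.625 dB of GR.
B reduces 0.125 dB more.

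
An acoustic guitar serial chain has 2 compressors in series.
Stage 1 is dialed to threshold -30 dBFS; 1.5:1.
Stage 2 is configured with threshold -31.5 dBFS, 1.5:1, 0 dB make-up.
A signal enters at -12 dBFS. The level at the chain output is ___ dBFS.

-22.5 dBFS

Stage 1: overshoot 18 dB → 18/1.5 = 12 dB → -18 dBFS.
Stage 2: overshoot 13.5 dB → 13.5/1.5 = 9 dB → -22.5 dBFS.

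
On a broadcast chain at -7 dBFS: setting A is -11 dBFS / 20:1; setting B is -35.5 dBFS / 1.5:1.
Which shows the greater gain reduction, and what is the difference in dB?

B, by 5.7 dB

A: overshoot 4 dB → output overshoot 0.2 dB → GR 3.8 dB.
B: overshoot 28.5 dB → output overshoot 19 dB → GR 9.5 dB.
Difference: 5.7 dB in favour of B.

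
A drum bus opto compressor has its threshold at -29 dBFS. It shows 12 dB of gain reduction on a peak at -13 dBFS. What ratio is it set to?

4:1

Input overshoot = -13 − (-29) = 16 dB.
Output overshoot = 16 − 12 = 4 dB.
Ratio = input overshoot / output overshoot = 16 / 4 = 4.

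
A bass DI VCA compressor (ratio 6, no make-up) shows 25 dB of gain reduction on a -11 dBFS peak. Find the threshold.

-41 dBFS

Gain reduction = -11 − (-36) = 25 dB; output overshoot = GR / (R − 1) = 25 / 5 = 5 dB.
Threshold = output − output overshoot = -36 − 5 = -41 dBFS.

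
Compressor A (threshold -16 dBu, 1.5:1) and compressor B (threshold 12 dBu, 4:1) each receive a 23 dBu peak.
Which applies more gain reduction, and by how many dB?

A, by 4.75 dB

A: GR = 39 − 39/1.5 = 13 dB.
B: GR = 11 − 11/4 = 8.25 dB.
A reduces 4.75 dB more.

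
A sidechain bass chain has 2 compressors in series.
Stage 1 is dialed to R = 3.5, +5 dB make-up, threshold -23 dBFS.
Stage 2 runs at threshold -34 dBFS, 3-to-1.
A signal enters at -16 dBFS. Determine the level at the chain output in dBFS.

Stage 1: -16 dBFS is 7 dB over -23 dBFS; at 3.5:1 that becomes 2 dB over, giving -21 dBFS; +5 dB make-up → -16 dBFS.
Stage 2: -16 dBFS is 18 dB over -34 dBFS; at 3:1 that becomes 6 dB over, giving -28 dBFS.

-28 dBFS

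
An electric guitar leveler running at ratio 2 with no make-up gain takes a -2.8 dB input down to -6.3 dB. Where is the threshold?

-9.8 dB

Input is 7 dB above T (since output overshoot × R = input overshoot: (-6.3 − T)·2 = -2.8 − T gives T = -9.8 dB).
Check: -9.8 + (-2.8 − (-9.8))/2 = -9.8 + 3.5 = -6.3 dB. ✓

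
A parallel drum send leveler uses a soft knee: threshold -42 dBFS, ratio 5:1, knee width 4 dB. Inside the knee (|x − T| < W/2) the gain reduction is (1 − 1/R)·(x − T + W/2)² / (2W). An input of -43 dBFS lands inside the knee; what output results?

x − T + W/2 = -43 − (-42) + 2 = 1.
GR = (1 − 1/5) × 1² / 8 = 0.8 × 1 / 8 = 0.1 dB.
Output = -43 − 0.1 = -43.1 dBFS.

-43.1 dBFS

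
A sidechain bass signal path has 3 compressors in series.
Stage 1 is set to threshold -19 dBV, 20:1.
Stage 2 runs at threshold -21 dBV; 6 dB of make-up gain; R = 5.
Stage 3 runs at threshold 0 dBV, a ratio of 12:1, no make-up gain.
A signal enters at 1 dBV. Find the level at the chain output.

Stage 1: 1 dBV is 20 dB over -19 dBV; at 20:1 that becomes 1 dB over, giving -18 dBV.
Stage 2: overshoot 3 dB → 3/5 = 0.6 dB → -20.4 dBV; +6 dB make-up → -14.4 dBV.
Stage 3: -14.4 dBV ≤ 0 dBV, so stage 3 doesn't engage; output -14.4 dBV.

-14.4 dBV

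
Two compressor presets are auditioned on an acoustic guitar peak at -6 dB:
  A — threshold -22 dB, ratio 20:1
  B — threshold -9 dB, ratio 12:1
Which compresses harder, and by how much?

A: GR = 16 − 16/20 = 15.2 dB.
B: GR = 3 − 3/12 = 2.75 dB.
Difference: 12.45 dB in favour of A.

A, by 12.45 dB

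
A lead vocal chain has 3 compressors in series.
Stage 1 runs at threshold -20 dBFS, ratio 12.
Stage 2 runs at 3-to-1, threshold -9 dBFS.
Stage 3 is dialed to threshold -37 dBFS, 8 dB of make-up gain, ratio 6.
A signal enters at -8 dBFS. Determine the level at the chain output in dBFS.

-26 dBFS

Stage 1: 12 dB above -20 dBFS, reduced 12:1 to 1 dB above → -19 dBFS.
Stage 2: below threshold (-19 ≤ -9); passes unchanged; output -19 dBFS.
Stage 3: -19 dBFS is 18 dB over -37 dBFS; at 6:1 that becomes 3 dB over, giving -34 dBFS; +8 dB make-up → -26 dBFS.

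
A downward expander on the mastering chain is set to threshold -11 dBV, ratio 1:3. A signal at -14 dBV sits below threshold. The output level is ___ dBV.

Below threshold, a 1:3 expander applies gain = (3−1)×(T − x) of attenuation.
(3−1) × 3 = 6 dB, so output = -14 − 6 = -20 dBV.

-20 dBV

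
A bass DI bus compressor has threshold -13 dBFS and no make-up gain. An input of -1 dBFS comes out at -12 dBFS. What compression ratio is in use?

Input overshoot = -1 − (-13) = 12 dB; output overshoot = -12 − (-13) = 1 dB.
Ratio = 12 / 1 = 12.

12:1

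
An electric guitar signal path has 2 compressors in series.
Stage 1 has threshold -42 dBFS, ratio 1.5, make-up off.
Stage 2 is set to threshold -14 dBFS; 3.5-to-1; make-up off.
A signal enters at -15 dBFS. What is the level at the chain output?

-24 dBFS

Stage 1: -15 dBFS is 27 dB over -42 dBFS; at 1.5:1 that becomes 18 dB over, giving -24 dBFS.
Stage 2: -24 dBFS ≤ -14 dBFS, so stage 2 doesn't engage; output -24 dBFS.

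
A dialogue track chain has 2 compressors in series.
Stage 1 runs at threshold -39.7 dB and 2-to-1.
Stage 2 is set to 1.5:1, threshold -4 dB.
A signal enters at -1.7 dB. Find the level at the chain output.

Stage 1: -1.7 dB is 38 dB over -39.7 dB; at 2:1 that becomes 19 dB over, giving -20.7 dB.
Stage 2: below threshold (-20.7 ≤ -4); passes unchanged; output -20.7 dB.

-20.7 dB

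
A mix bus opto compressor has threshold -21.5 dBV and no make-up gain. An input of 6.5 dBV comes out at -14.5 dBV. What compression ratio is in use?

4:1

Input overshoot = 6.5 − (-21.5) = 28 dB; output overshoot = -14.5 − (-21.5) = 7 dB.
Ratio = 28 / 7 = 4.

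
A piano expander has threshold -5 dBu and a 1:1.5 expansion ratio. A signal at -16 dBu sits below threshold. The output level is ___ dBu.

-21.5 dBu

The input is 11 dB below the -5 dBu threshold.
A 1:1.5 expander multiplies undershoot by 1.5: 11 × 1.5 = 16.5 dB below threshold.
Output = -5 − 16.5 = -21.5 dBu.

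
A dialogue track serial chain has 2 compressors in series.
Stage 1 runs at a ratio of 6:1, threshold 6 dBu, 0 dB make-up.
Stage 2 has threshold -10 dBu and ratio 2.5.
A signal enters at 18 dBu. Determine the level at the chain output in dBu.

Stage 1: 18 dBu is 12 dB over 6 dBu; at 6:1 that becomes 2 dB over, giving 8 dBu.
Stage 2: 8 dBu is 18 dB over -10 dBu; at 2.5:1 that becomes 7.2 dB over, giving -2.8 dBu.

-2.8 dBu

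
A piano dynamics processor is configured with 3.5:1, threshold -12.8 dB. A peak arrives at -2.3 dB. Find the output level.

-9.8 dB

-2.3 dB sits 10.5 dB over threshold.
At 3.5:1 the overshoot is divided by 3.5, leaving 3 dB above threshold.
That puts the output at -9.8 dB.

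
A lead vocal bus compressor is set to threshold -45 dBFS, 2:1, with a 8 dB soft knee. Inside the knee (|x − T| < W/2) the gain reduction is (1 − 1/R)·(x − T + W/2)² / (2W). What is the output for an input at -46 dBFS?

-46.28125 dBFS

x − T + W/2 = -46 − (-45) + 4 = 3.
GR = (1 − 1/2) × 3² / 16 = 0.5 × 9 / 16 = 0.28125 dB.
Output = -46 − 0.28125 = -46.28125 dBFS.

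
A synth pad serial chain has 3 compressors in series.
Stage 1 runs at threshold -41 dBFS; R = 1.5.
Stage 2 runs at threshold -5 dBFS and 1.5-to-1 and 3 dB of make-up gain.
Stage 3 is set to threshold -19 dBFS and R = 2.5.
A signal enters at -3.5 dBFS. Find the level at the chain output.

Stage 1: -3.5 dBFS is 37.5 dB over -41 dBFS; at 1.5:1 that becomes 25 dB over, giving -16 dBFS.
Stage 2: -16 dBFS is at or below the -5 dBFS threshold — no compression; make-up brings it to -13 dBFS.
Stage 3: -13 dBFS is 6 dB over -19 dBFS; at 2.5:1 that becomes 2.4 dB over, giving -16.6 dBFS.

-16.6 dBFS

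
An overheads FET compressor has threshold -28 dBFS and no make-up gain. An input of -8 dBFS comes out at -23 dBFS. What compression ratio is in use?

Input overshoot = -8 − (-28) = 20 dB; output overshoot = -23 − (-28) = 5 dB.
Ratio = 20 / 5 = 4.

4:1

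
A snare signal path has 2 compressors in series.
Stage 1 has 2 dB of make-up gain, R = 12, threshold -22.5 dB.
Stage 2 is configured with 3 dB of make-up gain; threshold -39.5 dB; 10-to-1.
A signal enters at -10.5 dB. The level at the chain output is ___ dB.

Stage 1: overshoot 12 dB → 12/12 = 1 dB → -21.5 dB; +2 dB make-up → -19.5 dB.
Stage 2: 20 dB above -39.5 dB, reduced 10:1 to 2 dB above → -37.5 dB; +3 dB make-up → -34.5 dB.

-34.5 dB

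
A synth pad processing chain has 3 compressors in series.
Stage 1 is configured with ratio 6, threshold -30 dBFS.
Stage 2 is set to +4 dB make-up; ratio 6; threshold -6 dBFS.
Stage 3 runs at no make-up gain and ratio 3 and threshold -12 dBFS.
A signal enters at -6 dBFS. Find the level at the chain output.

Stage 1: 24 dB above -30 dBFS, reduced 6:1 to 4 dB above → -26 dBFS.
Stage 2: -26 dBFS ≤ -6 dBFS, so stage 2 doesn't engage; make-up brings it to -22 dBFS.
Stage 3: -22 dBFS ≤ -12 dBFS, so stage 3 doesn't engage; output -22 dBFS.

-22 dBFS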